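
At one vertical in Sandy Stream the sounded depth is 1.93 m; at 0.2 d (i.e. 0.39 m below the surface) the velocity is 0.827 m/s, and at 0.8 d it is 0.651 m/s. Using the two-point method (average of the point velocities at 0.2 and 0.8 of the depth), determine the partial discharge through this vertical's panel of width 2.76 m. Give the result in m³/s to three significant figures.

3.94 m³/s

v̄ = (0.827 + 0.651) / 2 = 0.7390 m/s
q = v̄ × d × w = 0.7390 × 1.93 × 2.76 = 3.937 m³/s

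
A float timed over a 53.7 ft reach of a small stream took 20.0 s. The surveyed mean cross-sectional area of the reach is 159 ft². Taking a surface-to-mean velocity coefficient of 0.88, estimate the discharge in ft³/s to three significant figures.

376 ft³/s

v_surface = L / t̄ = 53.7 / 20 = 2.685 ft/s
v_mean = 0.88 × 2.685 = 2.363 ft/s
Q = A × v_mean = 159 × 2.363 = 375.7 ft³/s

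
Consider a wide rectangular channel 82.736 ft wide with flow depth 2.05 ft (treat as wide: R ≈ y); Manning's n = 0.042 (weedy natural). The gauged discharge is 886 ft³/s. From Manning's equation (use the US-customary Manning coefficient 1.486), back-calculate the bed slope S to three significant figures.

0.00837

A = b·y = 82.736 × 2.05 = 169.6 ft²
Wide channel: R ≈ y = 2.05 ft
S = (Q·n / (1.486·A·R^(2/3)))² = (886×0.042 / (1.486×169.6×1.614))² = 0.008371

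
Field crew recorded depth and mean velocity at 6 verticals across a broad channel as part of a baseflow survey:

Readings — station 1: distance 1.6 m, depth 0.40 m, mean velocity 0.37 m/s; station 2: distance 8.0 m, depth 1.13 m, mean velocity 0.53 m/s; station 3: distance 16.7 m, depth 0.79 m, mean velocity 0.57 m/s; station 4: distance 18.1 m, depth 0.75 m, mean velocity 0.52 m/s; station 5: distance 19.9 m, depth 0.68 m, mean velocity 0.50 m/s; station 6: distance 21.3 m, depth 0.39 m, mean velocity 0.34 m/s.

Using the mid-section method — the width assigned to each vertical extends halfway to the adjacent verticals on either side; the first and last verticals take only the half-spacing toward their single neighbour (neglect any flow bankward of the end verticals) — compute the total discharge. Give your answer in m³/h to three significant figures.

30700 m³/h

w_1 = (8.0 − 1.6)/2 = 3.2 m; q_1 = 0.37 × 0.40 × 3.2 = 0.4736 m³/s
w_2 = (16.7 − 1.6)/2 = 7.55 m; q_2 = 0.53 × 1.13 × 7.55 = 4.522 m³/s
w_3 = (18.1 − 8.0)/2 = 5.05 m; q_3 = 0.57 × 0.79 × 5.05 = 2.274 m³/s
w_4 = (19.9 − 16.7)/2 = 1.6 m; q_4 = 0.52 × 0.75 × 1.6 = 0.6240 m³/s
w_5 = (21.3 − 18.1)/2 = 1.6 m; q_5 = 0.50 × 0.68 × 1.6 = 0.5440 m³/s
w_6 = (21.3 − 19.9)/2 = 0.7 m; q_6 = 0.34 × 0.39 × 0.7 = 0.09282 m³/s
Q = Σ qᵢ = 8.530 m³/s
= 8.530 × 3600 = 30710 m³/h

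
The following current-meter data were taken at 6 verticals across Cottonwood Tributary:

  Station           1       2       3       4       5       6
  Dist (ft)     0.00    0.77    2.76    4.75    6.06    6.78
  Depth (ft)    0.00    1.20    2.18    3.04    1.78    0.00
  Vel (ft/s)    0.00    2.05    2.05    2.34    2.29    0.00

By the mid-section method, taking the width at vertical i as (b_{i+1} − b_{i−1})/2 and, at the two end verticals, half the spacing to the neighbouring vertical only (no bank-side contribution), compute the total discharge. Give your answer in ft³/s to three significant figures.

w_2 = (2.76 − 0.00)/2 = 1.38 ft; q_2 = 2.05 × 1.20 × 1.38 = 3.395 ft³/s
w_3 = (4.75 − 0.77)/2 = 1.99 ft; q_3 = 2.05 × 2.18 × 1.99 = 8.893 ft³/s
w_4 = (6.06 − 2.76)/2 = 1.65 ft; q_4 = 2.34 × 3.04 × 1.65 = 11.74 ft³/s
w_5 = (6.78 − 4.75)/2 = 1.015 ft; q_5 = 2.29 × 1.78 × 1.015 = 4.137 ft³/s
Stations 1, 6 contribute zero (depth or velocity is 0).
Q = Σ qᵢ = 28.16 ft³/s

28.2 ft³/s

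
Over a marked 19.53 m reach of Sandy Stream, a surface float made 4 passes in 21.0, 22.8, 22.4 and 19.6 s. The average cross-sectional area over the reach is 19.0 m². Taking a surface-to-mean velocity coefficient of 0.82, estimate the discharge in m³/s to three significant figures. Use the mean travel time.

t̄ = (21.0 + 22.8 + 22.4 + 19.6) / 4 = 21.45 s
v_surface = L / t̄ = 19.53 / 21.45 = 0.9105 m/s
v_mean = 0.82 × 0.9105 = 0.7466 m/s
Q = A × v_mean = 19.0 × 0.7466 = 14.19 m³/s

14.2 m³/s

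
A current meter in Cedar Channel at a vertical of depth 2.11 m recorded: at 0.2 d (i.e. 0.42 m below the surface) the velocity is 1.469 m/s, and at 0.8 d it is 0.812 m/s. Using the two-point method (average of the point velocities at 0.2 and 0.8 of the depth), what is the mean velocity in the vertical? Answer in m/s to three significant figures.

1.14 m/s

v̄ = (1.469 + 0.812) / 2 = 1.141 m/s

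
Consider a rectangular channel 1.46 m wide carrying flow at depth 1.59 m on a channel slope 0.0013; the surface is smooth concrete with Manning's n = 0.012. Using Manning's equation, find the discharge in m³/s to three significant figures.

A = b·y = 1.46 × 1.59 = 2.321 m²
P = b + 2y = 1.46 + 2×1.59 = 4.640 m
R = A/P = 2.321/4.640 = 0.5003 m
Q = (1/n)·A·R^(2/3)·S^(1/2) = (1/0.012) × 2.321 × 0.5003^(2/3) × 0.0013^(1/2) = 4.396 m³/s

4.40 m³/s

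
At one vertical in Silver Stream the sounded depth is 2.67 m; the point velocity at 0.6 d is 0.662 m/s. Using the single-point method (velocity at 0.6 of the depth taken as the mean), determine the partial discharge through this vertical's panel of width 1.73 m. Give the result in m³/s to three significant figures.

3.06 m³/s

v̄ = v₀.₆ = 0.662 m/s
q = v̄ × d × w = 0.6620 × 2.67 × 1.73 = 3.058 m³/s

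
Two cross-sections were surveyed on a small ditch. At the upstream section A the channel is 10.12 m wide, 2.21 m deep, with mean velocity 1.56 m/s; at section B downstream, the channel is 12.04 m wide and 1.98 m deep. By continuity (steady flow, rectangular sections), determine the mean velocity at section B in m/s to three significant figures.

1.46 m/s

Q = A₁V₁ = (10.12×2.21) × 1.56 = 34.89 m³/s
A₂ = 12.04 × 1.98 = 23.84 m²
V₂ = Q/A₂ = 34.89/23.84 = 1.464 m/s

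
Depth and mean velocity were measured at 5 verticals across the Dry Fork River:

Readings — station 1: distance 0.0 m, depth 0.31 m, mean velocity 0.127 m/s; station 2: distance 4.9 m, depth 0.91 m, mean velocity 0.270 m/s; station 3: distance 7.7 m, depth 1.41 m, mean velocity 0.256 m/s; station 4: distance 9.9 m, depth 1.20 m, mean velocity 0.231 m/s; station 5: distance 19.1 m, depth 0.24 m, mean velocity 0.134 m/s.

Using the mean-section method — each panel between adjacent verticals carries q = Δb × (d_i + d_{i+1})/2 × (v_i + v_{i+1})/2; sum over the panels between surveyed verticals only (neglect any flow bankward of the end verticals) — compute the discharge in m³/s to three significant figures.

Panel 1-2: Δb = 4.9 m, d̄ = (0.31+0.91)/2 = 0.61, v̄ = (0.127+0.270)/2 = 0.1985 → q = 4.9×0.61×0.1985 = 0.5933 m³/s
Panel 2-3: Δb = 2.8 m, d̄ = (0.91+1.41)/2 = 1.16, v̄ = (0.270+0.256)/2 = 0.263 → q = 2.8×1.16×0.263 = 0.8542 m³/s
Panel 3-4: Δb = 2.2 m, d̄ = (1.41+1.20)/2 = 1.305, v̄ = (0.256+0.231)/2 = 0.2435 → q = 2.2×1.305×0.2435 = 0.6991 m³/s
Panel 4-5: Δb = 9.2 m, d̄ = (1.20+0.24)/2 = 0.72, v̄ = (0.231+0.134)/2 = 0.1825 → q = 9.2×0.72×0.1825 = 1.209 m³/s
Q = Σ q = 3.356 m³/s

3.36 m³/s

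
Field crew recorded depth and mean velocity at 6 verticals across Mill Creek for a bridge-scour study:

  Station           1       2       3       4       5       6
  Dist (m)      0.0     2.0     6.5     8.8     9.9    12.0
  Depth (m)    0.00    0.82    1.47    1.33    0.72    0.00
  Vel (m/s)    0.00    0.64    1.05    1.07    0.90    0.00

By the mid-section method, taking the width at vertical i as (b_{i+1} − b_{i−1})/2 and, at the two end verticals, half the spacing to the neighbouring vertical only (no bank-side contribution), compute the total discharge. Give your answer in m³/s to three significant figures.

w_2 = (6.5 − 0.0)/2 = 3.25 m; q_2 = 0.64 × 0.82 × 3.25 = 1.706 m³/s
w_3 = (8.8 − 2.0)/2 = 3.4 m; q_3 = 1.05 × 1.47 × 3.4 = 5.248 m³/s
w_4 = (9.9 − 6.5)/2 = 1.7 m; q_4 = 1.07 × 1.33 × 1.7 = 2.419 m³/s
w_5 = (12.0 − 8.8)/2 = 1.6 m; q_5 = 0.90 × 0.72 × 1.6 = 1.037 m³/s
Stations 1, 6 contribute zero (depth or velocity is 0).
Q = Σ qᵢ = 10.41 m³/s

10.4 m³/s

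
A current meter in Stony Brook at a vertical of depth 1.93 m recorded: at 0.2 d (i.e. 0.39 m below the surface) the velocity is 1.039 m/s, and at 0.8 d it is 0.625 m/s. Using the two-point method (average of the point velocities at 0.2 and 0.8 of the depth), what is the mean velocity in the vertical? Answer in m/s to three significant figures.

0.832 m/s

v̄ = (1.039 + 0.625) / 2 = 0.8320 m/s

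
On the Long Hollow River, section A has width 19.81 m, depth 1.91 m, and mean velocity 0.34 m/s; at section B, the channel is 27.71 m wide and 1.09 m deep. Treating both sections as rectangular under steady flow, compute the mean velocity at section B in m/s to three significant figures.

0.426 m/s

Q = A₁V₁ = (19.81×1.91) × 0.34 = 12.86 m³/s
A₂ = 27.71 × 1.09 = 30.20 m²
V₂ = Q/A₂ = 12.86/30.20 = 0.4259 m/s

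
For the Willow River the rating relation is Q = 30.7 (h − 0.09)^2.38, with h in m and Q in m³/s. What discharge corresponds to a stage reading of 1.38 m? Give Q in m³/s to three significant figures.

Q = 30.7 × (1.38 − 0.09)^2.38 = 30.7 × 1.29^2.38 = 56.28 m³/s

56.3 m³/s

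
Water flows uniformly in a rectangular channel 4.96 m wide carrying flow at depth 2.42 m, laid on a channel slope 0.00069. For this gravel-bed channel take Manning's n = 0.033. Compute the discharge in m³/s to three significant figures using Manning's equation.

10.9 m³/s

A = b·y = 4.96 × 2.42 = 12.00 m²
P = b + 2y = 4.96 + 2×2.42 = 9.800 m
R = A/P = 12.00/9.800 = 1.225 m
Q = (1/n)·A·R^(2/3)·S^(1/2) = (1/0.033) × 12.00 × 1.225^(2/3) × 0.00069^(1/2) = 10.94 m³/s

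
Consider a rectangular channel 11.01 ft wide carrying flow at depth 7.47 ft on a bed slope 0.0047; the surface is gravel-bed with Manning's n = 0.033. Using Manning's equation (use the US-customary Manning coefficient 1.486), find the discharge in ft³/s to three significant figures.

548 ft³/s

A = b·y = 11.01 × 7.47 = 82.24 ft²
P = b + 2y = 11.01 + 2×7.47 = 25.95 ft
R = A/P = 82.24/25.95 = 3.169 ft
Q = (1.486/n)·A·R^(2/3)·S^(1/2) = (1.486/0.033) × 82.24 × 3.169^(2/3) × 0.0047^(1/2) = 547.8 ft³/s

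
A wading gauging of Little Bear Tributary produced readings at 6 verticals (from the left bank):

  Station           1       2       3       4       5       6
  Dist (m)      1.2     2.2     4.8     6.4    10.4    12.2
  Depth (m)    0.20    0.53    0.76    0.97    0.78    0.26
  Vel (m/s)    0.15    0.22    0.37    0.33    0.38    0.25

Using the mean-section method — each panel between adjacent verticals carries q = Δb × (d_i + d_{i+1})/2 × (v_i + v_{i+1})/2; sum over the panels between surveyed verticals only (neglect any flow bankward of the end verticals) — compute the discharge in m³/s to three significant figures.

Panel 1-2: Δb = 1 m, d̄ = (0.20+0.53)/2 = 0.365, v̄ = (0.15+0.22)/2 = 0.185 → q = 1×0.365×0.185 = 0.06753 m³/s
Panel 2-3: Δb = 2.6 m, d̄ = (0.53+0.76)/2 = 0.645, v̄ = (0.22+0.37)/2 = 0.295 → q = 2.6×0.645×0.295 = 0.4947 m³/s
Panel 3-4: Δb = 1.6 m, d̄ = (0.76+0.97)/2 = 0.865, v̄ = (0.37+0.33)/2 = 0.35 → q = 1.6×0.865×0.35 = 0.4844 m³/s
Panel 4-5: Δb = 4 m, d̄ = (0.97+0.78)/2 = 0.875, v̄ = (0.33+0.38)/2 = 0.355 → q = 4×0.875×0.355 = 1.243 m³/s
Panel 5-6: Δb = 1.8 m, d̄ = (0.78+0.26)/2 = 0.52, v̄ = (0.38+0.25)/2 = 0.315 → q = 1.8×0.52×0.315 = 0.2948 m³/s
Q = Σ q = 2.584 m³/s

2.58 m³/s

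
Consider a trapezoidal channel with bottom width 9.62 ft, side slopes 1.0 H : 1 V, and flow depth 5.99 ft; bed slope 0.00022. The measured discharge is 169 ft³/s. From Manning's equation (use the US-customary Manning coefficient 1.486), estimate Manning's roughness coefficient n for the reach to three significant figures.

0.0282

A = (b + z·y)·y = (9.62 + 1.0×5.99)×5.99 = 93.50 ft²
P = b + 2y√(1+z²) = 9.62 + 2×5.99×√(1+1.0²) = 26.56 ft
R = A/P = 93.50/26.56 = 3.520 ft
n = (1.486/Q)·A·R^(2/3)·S^(1/2) = (1.486/169) × 93.50 × 2.314 × 0.01483 = 0.02822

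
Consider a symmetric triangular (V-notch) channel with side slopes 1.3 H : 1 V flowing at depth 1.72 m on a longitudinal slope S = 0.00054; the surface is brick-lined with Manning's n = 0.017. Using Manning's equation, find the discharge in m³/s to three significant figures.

4.07 m³/s

A = z·y² = 1.3×1.72² = 3.846 m²
P = 2y√(1+z²) = 2×1.72×√(1+1.3²) = 5.642 m
R = A/P = 3.846/5.642 = 0.6817 m
Q = (1/n)·A·R^(2/3)·S^(1/2) = (1/0.017) × 3.846 × 0.6817^(2/3) × 0.00054^(1/2) = 4.072 m³/s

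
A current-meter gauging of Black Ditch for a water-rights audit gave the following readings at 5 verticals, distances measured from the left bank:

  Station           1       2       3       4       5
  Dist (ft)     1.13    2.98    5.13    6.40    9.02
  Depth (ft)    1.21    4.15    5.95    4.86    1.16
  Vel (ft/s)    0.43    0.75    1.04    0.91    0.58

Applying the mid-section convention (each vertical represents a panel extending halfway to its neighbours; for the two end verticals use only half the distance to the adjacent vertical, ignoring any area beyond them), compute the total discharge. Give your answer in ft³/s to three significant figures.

26.8 ft³/s

w_1 = (2.98 − 1.13)/2 = 0.925 ft; q_1 = 0.43 × 1.21 × 0.925 = 0.4813 ft³/s
w_2 = (5.13 − 1.13)/2 = 2 ft; q_2 = 0.75 × 4.15 × 2 = 6.225 ft³/s
w_3 = (6.40 − 2.98)/2 = 1.71 ft; q_3 = 1.04 × 5.95 × 1.71 = 10.58 ft³/s
w_4 = (9.02 − 5.13)/2 = 1.945 ft; q_4 = 0.91 × 4.86 × 1.945 = 8.602 ft³/s
w_5 = (9.02 − 6.40)/2 = 1.31 ft; q_5 = 0.58 × 1.16 × 1.31 = 0.8814 ft³/s
Q = Σ qᵢ = 26.77 ft³/s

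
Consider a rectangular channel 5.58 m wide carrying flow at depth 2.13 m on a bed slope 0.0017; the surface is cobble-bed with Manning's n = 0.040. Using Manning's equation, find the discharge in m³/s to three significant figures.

A = b·y = 5.58 × 2.13 = 11.89 m²
P = b + 2y = 5.58 + 2×2.13 = 9.840 m
R = A/P = 11.89/9.840 = 1.208 m
Q = (1/n)·A·R^(2/3)·S^(1/2) = (1/0.040) × 11.89 × 1.208^(2/3) × 0.0017^(1/2) = 13.89 m³/s

13.9 m³/s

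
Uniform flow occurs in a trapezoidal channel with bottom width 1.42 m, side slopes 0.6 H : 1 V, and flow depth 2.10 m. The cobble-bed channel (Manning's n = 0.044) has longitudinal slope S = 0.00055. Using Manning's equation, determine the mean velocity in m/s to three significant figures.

0.493 m/s

A = (b + z·y)·y = (1.42 + 0.6×2.10)×2.10 = 5.628 m²
P = b + 2y√(1+z²) = 1.42 + 2×2.10×√(1+0.6²) = 6.318 m
R = A/P = 5.628/6.318 = 0.8908 m
Q = (1/n)·A·R^(2/3)·S^(1/2) = (1/0.044) × 5.628 × 0.8908^(2/3) × 0.00055^(1/2) = 2.777 m³/s
V = Q/A = 2.777/5.628 = 0.4935 m/s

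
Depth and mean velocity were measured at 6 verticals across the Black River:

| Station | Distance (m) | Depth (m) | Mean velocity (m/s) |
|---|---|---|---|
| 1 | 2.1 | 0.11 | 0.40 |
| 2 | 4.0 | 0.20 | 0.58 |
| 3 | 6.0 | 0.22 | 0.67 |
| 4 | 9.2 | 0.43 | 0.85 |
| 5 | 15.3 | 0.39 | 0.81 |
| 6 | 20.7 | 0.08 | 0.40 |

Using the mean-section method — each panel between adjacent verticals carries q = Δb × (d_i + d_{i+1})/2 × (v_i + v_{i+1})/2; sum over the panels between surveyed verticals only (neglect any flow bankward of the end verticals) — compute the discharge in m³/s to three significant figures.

4.04 m³/s

Panel 1-2: Δb = 1.9 m, d̄ = (0.11+0.20)/2 = 0.155, v̄ = (0.40+0.58)/2 = 0.49 → q = 1.9×0.155×0.49 = 0.1443 m³/s
Panel 2-3: Δb = 2 m, d̄ = (0.20+0.22)/2 = 0.21, v̄ = (0.58+0.67)/2 = 0.625 → q = 2×0.21×0.625 = 0.2625 m³/s
Panel 3-4: Δb = 3.2 m, d̄ = (0.22+0.43)/2 = 0.325, v̄ = (0.67+0.85)/2 = 0.76 → q = 3.2×0.325×0.76 = 0.7904 m³/s
Panel 4-5: Δb = 6.1 m, d̄ = (0.43+0.39)/2 = 0.41, v̄ = (0.85+0.81)/2 = 0.83 → q = 6.1×0.41×0.83 = 2.076 m³/s
Panel 5-6: Δb = 5.4 m, d̄ = (0.39+0.08)/2 = 0.235, v̄ = (0.81+0.40)/2 = 0.605 → q = 5.4×0.235×0.605 = 0.7677 m³/s
Q = Σ q = 4.041 m³/s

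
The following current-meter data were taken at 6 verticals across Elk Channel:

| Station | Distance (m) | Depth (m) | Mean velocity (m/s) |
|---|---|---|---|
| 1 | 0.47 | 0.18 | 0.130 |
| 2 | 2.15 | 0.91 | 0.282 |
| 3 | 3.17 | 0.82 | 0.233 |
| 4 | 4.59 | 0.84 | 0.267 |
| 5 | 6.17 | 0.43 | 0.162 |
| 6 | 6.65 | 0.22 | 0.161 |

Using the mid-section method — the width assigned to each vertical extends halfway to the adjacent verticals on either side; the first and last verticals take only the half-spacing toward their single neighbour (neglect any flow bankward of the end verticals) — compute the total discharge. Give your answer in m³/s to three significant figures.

1.02 m³/s

w_1 = (2.15 − 0.47)/2 = 0.84 m; q_1 = 0.130 × 0.18 × 0.84 = 0.01966 m³/s
w_2 = (3.17 − 0.47)/2 = 1.35 m; q_2 = 0.282 × 0.91 × 1.35 = 0.3464 m³/s
w_3 = (4.59 − 2.15)/2 = 1.22 m; q_3 = 0.233 × 0.82 × 1.22 = 0.2331 m³/s
w_4 = (6.17 − 3.17)/2 = 1.5 m; q_4 = 0.267 × 0.84 × 1.5 = 0.3364 m³/s
w_5 = (6.65 − 4.59)/2 = 1.03 m; q_5 = 0.162 × 0.43 × 1.03 = 0.07175 m³/s
w_6 = (6.65 − 6.17)/2 = 0.24 m; q_6 = 0.161 × 0.22 × 0.24 = 0.008501 m³/s
Q = Σ qᵢ = 1.016 m³/s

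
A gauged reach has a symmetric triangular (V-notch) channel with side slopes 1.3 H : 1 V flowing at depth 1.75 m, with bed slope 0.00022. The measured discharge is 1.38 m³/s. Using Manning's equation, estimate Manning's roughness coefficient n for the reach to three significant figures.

0.0335

A = z·y² = 1.3×1.75² = 3.981 m²
P = 2y√(1+z²) = 2×1.75×√(1+1.3²) = 5.740 m
R = A/P = 3.981/5.740 = 0.6935 m
n = (1/Q)·A·R^(2/3)·S^(1/2) = (1/1.38) × 3.981 × 0.7835 × 0.01483 = 0.03353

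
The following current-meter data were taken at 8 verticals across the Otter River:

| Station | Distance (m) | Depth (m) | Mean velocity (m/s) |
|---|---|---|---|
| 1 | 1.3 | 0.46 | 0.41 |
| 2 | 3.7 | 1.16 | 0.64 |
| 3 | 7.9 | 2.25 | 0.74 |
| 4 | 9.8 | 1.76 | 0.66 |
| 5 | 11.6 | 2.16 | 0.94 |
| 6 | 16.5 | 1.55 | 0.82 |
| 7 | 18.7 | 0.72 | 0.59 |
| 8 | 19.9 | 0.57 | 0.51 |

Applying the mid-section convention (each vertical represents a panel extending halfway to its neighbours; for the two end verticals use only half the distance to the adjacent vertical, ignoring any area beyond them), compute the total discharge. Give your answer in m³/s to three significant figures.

w_1 = (3.7 − 1.3)/2 = 1.2 m; q_1 = 0.41 × 0.46 × 1.2 = 0.2263 m³/s
w_2 = (7.9 − 1.3)/2 = 3.3 m; q_2 = 0.64 × 1.16 × 3.3 = 2.450 m³/s
w_3 = (9.8 − 3.7)/2 = 3.05 m; q_3 = 0.74 × 2.25 × 3.05 = 5.078 m³/s
w_4 = (11.6 − 7.9)/2 = 1.85 m; q_4 = 0.66 × 1.76 × 1.85 = 2.149 m³/s
w_5 = (16.5 − 9.8)/2 = 3.35 m; q_5 = 0.94 × 2.16 × 3.35 = 6.802 m³/s
w_6 = (18.7 − 11.6)/2 = 3.55 m; q_6 = 0.82 × 1.55 × 3.55 = 4.512 m³/s
w_7 = (19.9 − 16.5)/2 = 1.7 m; q_7 = 0.59 × 0.72 × 1.7 = 0.7222 m³/s
w_8 = (19.9 − 18.7)/2 = 0.6 m; q_8 = 0.51 × 0.57 × 0.6 = 0.1744 m³/s
Q = Σ qᵢ = 22.11 m³/s

22.1 m³/s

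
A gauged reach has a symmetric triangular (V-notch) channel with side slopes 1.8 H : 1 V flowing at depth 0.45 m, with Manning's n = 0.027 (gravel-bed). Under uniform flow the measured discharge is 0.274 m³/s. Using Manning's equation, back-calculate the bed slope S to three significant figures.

A = z·y² = 1.8×0.45² = 0.3645 m²
P = 2y√(1+z²) = 2×0.45×√(1+1.8²) = 1.853 m
R = A/P = 0.3645/1.853 = 0.1967 m
S = (Q·n / (1·A·R^(2/3)))² = (0.274×0.027 / (1×0.3645×0.3382))² = 0.003601

0.00360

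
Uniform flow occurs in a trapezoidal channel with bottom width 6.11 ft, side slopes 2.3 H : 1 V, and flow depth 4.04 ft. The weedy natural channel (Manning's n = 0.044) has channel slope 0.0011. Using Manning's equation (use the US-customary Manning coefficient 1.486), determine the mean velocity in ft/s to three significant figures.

1.99 ft/s

A = (b + z·y)·y = (6.11 + 2.3×4.04)×4.04 = 62.22 ft²
P = b + 2y√(1+z²) = 6.11 + 2×4.04×√(1+2.3²) = 26.37 ft
R = A/P = 62.22/26.37 = 2.359 ft
Q = (1.486/n)·A·R^(2/3)·S^(1/2) = (1.486/0.044) × 62.22 × 2.359^(2/3) × 0.0011^(1/2) = 123.5 ft³/s
V = Q/A = 123.5/62.22 = 1.985 ft/s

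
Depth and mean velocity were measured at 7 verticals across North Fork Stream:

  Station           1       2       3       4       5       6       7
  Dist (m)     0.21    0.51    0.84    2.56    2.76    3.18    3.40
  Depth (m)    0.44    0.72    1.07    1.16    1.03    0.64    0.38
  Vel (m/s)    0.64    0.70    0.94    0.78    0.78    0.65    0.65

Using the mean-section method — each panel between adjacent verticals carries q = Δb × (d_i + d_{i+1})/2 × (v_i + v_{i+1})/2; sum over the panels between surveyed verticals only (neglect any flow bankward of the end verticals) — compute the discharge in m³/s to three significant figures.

Panel 1-2: Δb = 0.3 m, d̄ = (0.44+0.72)/2 = 0.58, v̄ = (0.64+0.70)/2 = 0.67 → q = 0.3×0.58×0.67 = 0.1166 m³/s
Panel 2-3: Δb = 0.33 m, d̄ = (0.72+1.07)/2 = 0.895, v̄ = (0.70+0.94)/2 = 0.82 → q = 0.33×0.895×0.82 = 0.2422 m³/s
Panel 3-4: Δb = 1.72 m, d̄ = (1.07+1.16)/2 = 1.115, v̄ = (0.94+0.78)/2 = 0.86 → q = 1.72×1.115×0.86 = 1.649 m³/s
Panel 4-5: Δb = 0.2 m, d̄ = (1.16+1.03)/2 = 1.095, v̄ = (0.78+0.78)/2 = 0.78 → q = 0.2×1.095×0.78 = 0.1708 m³/s
Panel 5-6: Δb = 0.42 m, d̄ = (1.03+0.64)/2 = 0.835, v̄ = (0.78+0.65)/2 = 0.715 → q = 0.42×0.835×0.715 = 0.2508 m³/s
Panel 6-7: Δb = 0.22 m, d̄ = (0.64+0.38)/2 = 0.51, v̄ = (0.65+0.65)/2 = 0.65 → q = 0.22×0.51×0.65 = 0.07293 m³/s
Q = Σ q = 2.503 m³/s

2.50 m³/s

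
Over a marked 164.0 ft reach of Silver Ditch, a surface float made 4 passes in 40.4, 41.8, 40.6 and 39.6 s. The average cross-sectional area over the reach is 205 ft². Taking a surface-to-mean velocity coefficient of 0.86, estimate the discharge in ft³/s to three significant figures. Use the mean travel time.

t̄ = (40.4 + 41.8 + 40.6 + 39.6) / 4 = 40.6 s
v_surface = L / t̄ = 164.0 / 40.6 = 4.039 ft/s
v_mean = 0.86 × 4.039 = 3.474 ft/s
Q = A × v_mean = 205 × 3.474 = 712.1 ft³/s

712 ft³/s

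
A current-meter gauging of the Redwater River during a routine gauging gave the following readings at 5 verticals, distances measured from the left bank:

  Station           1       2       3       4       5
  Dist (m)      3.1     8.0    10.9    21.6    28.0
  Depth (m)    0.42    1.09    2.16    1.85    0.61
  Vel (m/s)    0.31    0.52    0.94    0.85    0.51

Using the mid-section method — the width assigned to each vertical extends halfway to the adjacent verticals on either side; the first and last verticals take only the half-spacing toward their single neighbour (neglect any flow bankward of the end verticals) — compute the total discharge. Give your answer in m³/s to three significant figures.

30.8 m³/s

w_1 = (8.0 − 3.1)/2 = 2.45 m; q_1 = 0.31 × 0.42 × 2.45 = 0.3190 m³/s
w_2 = (10.9 − 3.1)/2 = 3.9 m; q_2 = 0.52 × 1.09 × 3.9 = 2.211 m³/s
w_3 = (21.6 − 8.0)/2 = 6.8 m; q_3 = 0.94 × 2.16 × 6.8 = 13.81 m³/s
w_4 = (28.0 − 10.9)/2 = 8.55 m; q_4 = 0.85 × 1.85 × 8.55 = 13.44 m³/s
w_5 = (28.0 − 21.6)/2 = 3.2 m; q_5 = 0.51 × 0.61 × 3.2 = 0.9955 m³/s
Q = Σ qᵢ = 30.78 m³/s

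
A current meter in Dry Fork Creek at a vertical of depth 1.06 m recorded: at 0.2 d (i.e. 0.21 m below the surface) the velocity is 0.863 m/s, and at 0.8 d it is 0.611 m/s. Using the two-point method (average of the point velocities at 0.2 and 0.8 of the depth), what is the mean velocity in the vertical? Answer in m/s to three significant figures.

v̄ = (0.863 + 0.611) / 2 = 0.7370 m/s

0.737 m/s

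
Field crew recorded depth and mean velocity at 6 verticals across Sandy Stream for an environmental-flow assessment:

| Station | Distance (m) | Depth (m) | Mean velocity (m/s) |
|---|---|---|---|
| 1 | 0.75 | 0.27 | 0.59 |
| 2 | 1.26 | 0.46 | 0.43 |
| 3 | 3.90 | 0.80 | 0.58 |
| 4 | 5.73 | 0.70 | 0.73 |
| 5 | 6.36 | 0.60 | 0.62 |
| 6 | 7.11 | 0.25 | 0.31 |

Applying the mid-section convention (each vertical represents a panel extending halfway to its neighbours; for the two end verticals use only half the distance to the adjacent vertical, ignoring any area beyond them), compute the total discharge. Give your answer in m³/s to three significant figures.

w_1 = (1.26 − 0.75)/2 = 0.255 m; q_1 = 0.59 × 0.27 × 0.255 = 0.04062 m³/s
w_2 = (3.90 − 0.75)/2 = 1.575 m; q_2 = 0.43 × 0.46 × 1.575 = 0.3115 m³/s
w_3 = (5.73 − 1.26)/2 = 2.235 m; q_3 = 0.58 × 0.80 × 2.235 = 1.037 m³/s
w_4 = (6.36 − 3.90)/2 = 1.23 m; q_4 = 0.73 × 0.70 × 1.23 = 0.6285 m³/s
w_5 = (7.11 − 5.73)/2 = 0.69 m; q_5 = 0.62 × 0.60 × 0.69 = 0.2567 m³/s
w_6 = (7.11 − 6.36)/2 = 0.375 m; q_6 = 0.31 × 0.25 × 0.375 = 0.02906 m³/s
Q = Σ qᵢ = 2.303 m³/s

2.30 m³/s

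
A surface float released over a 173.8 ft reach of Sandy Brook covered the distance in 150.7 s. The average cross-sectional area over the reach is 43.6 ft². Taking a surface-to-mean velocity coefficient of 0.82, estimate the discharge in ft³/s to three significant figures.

v_surface = L / t̄ = 173.8 / 150.7 = 1.153 ft/s
v_mean = 0.82 × 1.153 = 0.9457 ft/s
Q = A × v_mean = 43.6 × 0.9457 = 41.23 ft³/s

41.2 ft³/s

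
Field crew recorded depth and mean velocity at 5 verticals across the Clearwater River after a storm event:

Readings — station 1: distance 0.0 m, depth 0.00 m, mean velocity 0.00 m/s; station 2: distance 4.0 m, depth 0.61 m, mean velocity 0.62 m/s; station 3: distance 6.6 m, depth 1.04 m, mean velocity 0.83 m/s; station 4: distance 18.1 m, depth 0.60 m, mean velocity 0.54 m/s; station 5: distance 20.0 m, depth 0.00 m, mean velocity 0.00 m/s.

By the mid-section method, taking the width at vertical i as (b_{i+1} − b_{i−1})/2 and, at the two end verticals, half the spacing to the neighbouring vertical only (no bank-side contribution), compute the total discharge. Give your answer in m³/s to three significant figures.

w_2 = (6.6 − 0.0)/2 = 3.3 m; q_2 = 0.62 × 0.61 × 3.3 = 1.248 m³/s
w_3 = (18.1 − 4.0)/2 = 7.05 m; q_3 = 0.83 × 1.04 × 7.05 = 6.086 m³/s
w_4 = (20.0 − 6.6)/2 = 6.7 m; q_4 = 0.54 × 0.60 × 6.7 = 2.171 m³/s
Stations 1, 5 contribute zero (depth or velocity is 0).
Q = Σ qᵢ = 9.504 m³/s

9.50 m³/s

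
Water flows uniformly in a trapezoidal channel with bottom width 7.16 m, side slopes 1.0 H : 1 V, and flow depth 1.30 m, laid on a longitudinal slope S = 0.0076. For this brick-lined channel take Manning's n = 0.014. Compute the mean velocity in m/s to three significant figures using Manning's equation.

6.29 m/s

A = (b + z·y)·y = (7.16 + 1.0×1.30)×1.30 = 11.00 m²
P = b + 2y√(1+z²) = 7.16 + 2×1.30×√(1+1.0²) = 10.84 m
R = A/P = 11.00/10.84 = 1.015 m
Q = (1/n)·A·R^(2/3)·S^(1/2) = (1/0.014) × 11.00 × 1.015^(2/3) × 0.0076^(1/2) = 69.16 m³/s
V = Q/A = 69.16/11.00 = 6.289 m/s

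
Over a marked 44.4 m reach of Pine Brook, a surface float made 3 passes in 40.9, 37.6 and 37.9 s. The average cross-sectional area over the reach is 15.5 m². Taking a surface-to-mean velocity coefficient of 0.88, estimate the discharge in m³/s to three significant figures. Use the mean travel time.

15.6 m³/s

t̄ = (40.9 + 37.6 + 37.9) / 3 = 38.8 s
v_surface = L / t̄ = 44.4 / 38.8 = 1.144 m/s
v_mean = 0.88 × 1.144 = 1.007 m/s
Q = A × v_mean = 15.5 × 1.007 = 15.61 m³/s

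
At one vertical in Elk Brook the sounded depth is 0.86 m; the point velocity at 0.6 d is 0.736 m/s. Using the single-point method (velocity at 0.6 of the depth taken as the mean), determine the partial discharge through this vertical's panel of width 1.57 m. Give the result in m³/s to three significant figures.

v̄ = v₀.₆ = 0.736 m/s
q = v̄ × d × w = 0.7360 × 0.86 × 1.57 = 0.9937 m³/s

0.994 m³/s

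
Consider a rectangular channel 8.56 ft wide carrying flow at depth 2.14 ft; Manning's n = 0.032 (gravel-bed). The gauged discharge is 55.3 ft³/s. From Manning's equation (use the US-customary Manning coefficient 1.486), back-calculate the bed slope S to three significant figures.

0.00263

A = b·y = 8.56 × 2.14 = 18.32 ft²
P = b + 2y = 8.56 + 2×2.14 = 12.84 ft
R = A/P = 18.32/12.84 = 1.427 ft
S = (Q·n / (1.486·A·R^(2/3)))² = (55.3×0.032 / (1.486×18.32×1.267))² = 0.002631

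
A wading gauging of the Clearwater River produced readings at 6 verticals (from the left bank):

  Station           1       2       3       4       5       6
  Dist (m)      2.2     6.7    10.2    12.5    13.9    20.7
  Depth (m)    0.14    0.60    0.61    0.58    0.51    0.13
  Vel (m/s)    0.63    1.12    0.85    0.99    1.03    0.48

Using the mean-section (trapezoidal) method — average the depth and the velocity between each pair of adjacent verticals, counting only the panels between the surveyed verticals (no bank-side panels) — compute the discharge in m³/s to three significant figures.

Panel 1-2: Δb = 4.5 m, d̄ = (0.14+0.60)/2 = 0.37, v̄ = (0.63+1.12)/2 = 0.875 → q = 4.5×0.37×0.875 = 1.457 m³/s
Panel 2-3: Δb = 3.5 m, d̄ = (0.60+0.61)/2 = 0.605, v̄ = (1.12+0.85)/2 = 0.985 → q = 3.5×0.605×0.985 = 2.086 m³/s
Panel 3-4: Δb = 2.3 m, d̄ = (0.61+0.58)/2 = 0.595, v̄ = (0.85+0.99)/2 = 0.92 → q = 2.3×0.595×0.92 = 1.259 m³/s
Panel 4-5: Δb = 1.4 m, d̄ = (0.58+0.51)/2 = 0.545, v̄ = (0.99+1.03)/2 = 1.01 → q = 1.4×0.545×1.01 = 0.7706 m³/s
Panel 5-6: Δb = 6.8 m, d̄ = (0.51+0.13)/2 = 0.32, v̄ = (1.03+0.48)/2 = 0.755 → q = 6.8×0.32×0.755 = 1.643 m³/s
Q = Σ q = 7.215 m³/s

7.22 m³/s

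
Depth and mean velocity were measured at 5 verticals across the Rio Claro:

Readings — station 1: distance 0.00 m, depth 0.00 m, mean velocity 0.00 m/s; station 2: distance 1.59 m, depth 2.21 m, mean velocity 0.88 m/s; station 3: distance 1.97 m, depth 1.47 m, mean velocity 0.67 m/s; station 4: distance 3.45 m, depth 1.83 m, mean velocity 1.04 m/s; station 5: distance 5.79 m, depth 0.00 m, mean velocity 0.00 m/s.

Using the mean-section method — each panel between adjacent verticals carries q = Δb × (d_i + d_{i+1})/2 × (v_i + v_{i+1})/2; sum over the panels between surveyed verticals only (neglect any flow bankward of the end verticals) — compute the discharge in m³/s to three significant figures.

Panel 1-2: Δb = 1.59 m, d̄ = (0.00+2.21)/2 = 1.105, v̄ = (0.00+0.88)/2 = 0.44 → q = 1.59×1.105×0.44 = 0.7731 m³/s
Panel 2-3: Δb = 0.38 m, d̄ = (2.21+1.47)/2 = 1.84, v̄ = (0.88+0.67)/2 = 0.775 → q = 0.38×1.84×0.775 = 0.5419 m³/s
Panel 3-4: Δb = 1.48 m, d̄ = (1.47+1.83)/2 = 1.65, v̄ = (0.67+1.04)/2 = 0.855 → q = 1.48×1.65×0.855 = 2.088 m³/s
Panel 4-5: Δb = 2.34 m, d̄ = (1.83+0.00)/2 = 0.915, v̄ = (1.04+0.00)/2 = 0.52 → q = 2.34×0.915×0.52 = 1.113 m³/s
Q = Σ q = 4.516 m³/s

4.52 m³/s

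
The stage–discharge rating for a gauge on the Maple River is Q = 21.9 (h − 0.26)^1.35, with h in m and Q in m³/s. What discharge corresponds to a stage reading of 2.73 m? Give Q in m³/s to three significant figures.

74.2 m³/s

Q = 21.9 × (2.73 − 0.26)^1.35 = 21.9 × 2.47^1.35 = 74.23 m³/s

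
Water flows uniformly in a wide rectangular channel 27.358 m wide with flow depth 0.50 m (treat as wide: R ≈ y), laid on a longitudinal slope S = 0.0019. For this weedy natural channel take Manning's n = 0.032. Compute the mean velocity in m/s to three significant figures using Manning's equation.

A = b·y = 27.358 × 0.50 = 13.68 m²
Wide channel: R ≈ y = 0.50 m
Q = (1/n)·A·R^(2/3)·S^(1/2) = (1/0.032) × 13.68 × 0.5000^(2/3) × 0.0019^(1/2) = 11.74 m³/s
V = Q/A = 11.74/13.68 = 0.8581 m/s

0.858 m/s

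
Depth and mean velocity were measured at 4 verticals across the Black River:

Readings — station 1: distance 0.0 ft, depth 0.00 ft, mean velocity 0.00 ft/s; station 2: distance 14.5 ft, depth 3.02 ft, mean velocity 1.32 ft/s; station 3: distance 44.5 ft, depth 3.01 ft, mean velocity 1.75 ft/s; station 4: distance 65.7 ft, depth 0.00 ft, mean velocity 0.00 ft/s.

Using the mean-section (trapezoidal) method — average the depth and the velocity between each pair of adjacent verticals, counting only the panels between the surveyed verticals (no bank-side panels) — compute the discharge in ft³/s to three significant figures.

Panel 1-2: Δb = 14.5 ft, d̄ = (0.00+3.02)/2 = 1.51, v̄ = (0.00+1.32)/2 = 0.66 → q = 14.5×1.51×0.66 = 14.45 ft³/s
Panel 2-3: Δb = 30 ft, d̄ = (3.02+3.01)/2 = 3.015, v̄ = (1.32+1.75)/2 = 1.535 → q = 30×3.015×1.535 = 138.8 ft³/s
Panel 3-4: Δb = 21.2 ft, d̄ = (3.01+0.00)/2 = 1.505, v̄ = (1.75+0.00)/2 = 0.875 → q = 21.2×1.505×0.875 = 27.92 ft³/s
Q = Σ q = 181.2 ft³/s

181 ft³/s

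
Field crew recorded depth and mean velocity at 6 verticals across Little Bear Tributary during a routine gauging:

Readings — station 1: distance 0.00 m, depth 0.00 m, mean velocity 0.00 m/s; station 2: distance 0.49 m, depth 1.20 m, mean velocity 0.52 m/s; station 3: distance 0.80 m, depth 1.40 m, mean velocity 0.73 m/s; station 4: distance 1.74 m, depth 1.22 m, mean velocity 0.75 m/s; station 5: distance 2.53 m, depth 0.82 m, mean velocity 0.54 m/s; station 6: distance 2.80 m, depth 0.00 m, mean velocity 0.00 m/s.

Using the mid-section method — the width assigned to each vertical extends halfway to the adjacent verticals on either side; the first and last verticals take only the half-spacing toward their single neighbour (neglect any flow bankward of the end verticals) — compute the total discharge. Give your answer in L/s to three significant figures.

w_2 = (0.80 − 0.00)/2 = 0.4 m; q_2 = 0.52 × 1.20 × 0.4 = 0.2496 m³/s
w_3 = (1.74 − 0.49)/2 = 0.625 m; q_3 = 0.73 × 1.40 × 0.625 = 0.6388 m³/s
w_4 = (2.53 − 0.80)/2 = 0.865 m; q_4 = 0.75 × 1.22 × 0.865 = 0.7915 m³/s
w_5 = (2.80 − 1.74)/2 = 0.53 m; q_5 = 0.54 × 0.82 × 0.53 = 0.2347 m³/s
Stations 1, 6 contribute zero (depth or velocity is 0).
Q = Σ qᵢ = 1.915 m³/s
= 1.915 × 1000 = 1915 L/s

1910 L/s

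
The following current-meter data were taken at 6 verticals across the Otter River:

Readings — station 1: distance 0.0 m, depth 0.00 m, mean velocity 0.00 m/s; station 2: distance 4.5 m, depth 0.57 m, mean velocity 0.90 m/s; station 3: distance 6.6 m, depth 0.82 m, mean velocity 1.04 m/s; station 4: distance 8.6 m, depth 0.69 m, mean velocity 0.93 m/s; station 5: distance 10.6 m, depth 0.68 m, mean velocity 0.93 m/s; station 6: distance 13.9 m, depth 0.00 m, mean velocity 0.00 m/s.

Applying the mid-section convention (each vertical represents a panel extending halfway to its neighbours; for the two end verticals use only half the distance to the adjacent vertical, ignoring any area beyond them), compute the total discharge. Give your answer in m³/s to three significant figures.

6.40 m³/s

w_2 = (6.6 − 0.0)/2 = 3.3 m; q_2 = 0.90 × 0.57 × 3.3 = 1.693 m³/s
w_3 = (8.6 − 4.5)/2 = 2.05 m; q_3 = 1.04 × 0.82 × 2.05 = 1.748 m³/s
w_4 = (10.6 − 6.6)/2 = 2 m; q_4 = 0.93 × 0.69 × 2 = 1.283 m³/s
w_5 = (13.9 − 8.6)/2 = 2.65 m; q_5 = 0.93 × 0.68 × 2.65 = 1.676 m³/s
Stations 1, 6 contribute zero (depth or velocity is 0).
Q = Σ qᵢ = 6.400 m³/s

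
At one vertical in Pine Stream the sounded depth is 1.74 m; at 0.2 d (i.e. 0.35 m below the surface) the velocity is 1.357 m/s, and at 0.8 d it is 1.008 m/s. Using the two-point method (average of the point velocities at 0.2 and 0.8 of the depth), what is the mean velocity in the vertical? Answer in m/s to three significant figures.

1.18 m/s

v̄ = (1.357 + 1.008) / 2 = 1.183 m/s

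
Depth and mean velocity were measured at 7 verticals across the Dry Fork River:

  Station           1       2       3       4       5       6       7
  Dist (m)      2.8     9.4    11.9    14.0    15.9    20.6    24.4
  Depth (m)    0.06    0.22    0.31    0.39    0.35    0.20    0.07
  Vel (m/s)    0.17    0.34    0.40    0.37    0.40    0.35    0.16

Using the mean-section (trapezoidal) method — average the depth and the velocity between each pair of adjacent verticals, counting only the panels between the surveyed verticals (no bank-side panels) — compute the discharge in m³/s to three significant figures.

1.65 m³/s

Panel 1-2: Δb = 6.6 m, d̄ = (0.06+0.22)/2 = 0.14, v̄ = (0.17+0.34)/2 = 0.255 → q = 6.6×0.14×0.255 = 0.2356 m³/s
Panel 2-3: Δb = 2.5 m, d̄ = (0.22+0.31)/2 = 0.265, v̄ = (0.34+0.40)/2 = 0.37 → q = 2.5×0.265×0.37 = 0.2451 m³/s
Panel 3-4: Δb = 2.1 m, d̄ = (0.31+0.39)/2 = 0.35, v̄ = (0.40+0.37)/2 = 0.385 → q = 2.1×0.35×0.385 = 0.2830 m³/s
Panel 4-5: Δb = 1.9 m, d̄ = (0.39+0.35)/2 = 0.37, v̄ = (0.37+0.40)/2 = 0.385 → q = 1.9×0.37×0.385 = 0.2707 m³/s
Panel 5-6: Δb = 4.7 m, d̄ = (0.35+0.20)/2 = 0.275, v̄ = (0.40+0.35)/2 = 0.375 → q = 4.7×0.275×0.375 = 0.4847 m³/s
Panel 6-7: Δb = 3.8 m, d̄ = (0.20+0.07)/2 = 0.135, v̄ = (0.35+0.16)/2 = 0.255 → q = 3.8×0.135×0.255 = 0.1308 m³/s
Q = Σ q = 1.650 m³/s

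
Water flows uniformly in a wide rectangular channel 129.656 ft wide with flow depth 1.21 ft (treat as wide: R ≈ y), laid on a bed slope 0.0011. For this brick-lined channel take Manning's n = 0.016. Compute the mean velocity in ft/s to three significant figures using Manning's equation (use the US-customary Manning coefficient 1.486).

A = b·y = 129.656 × 1.21 = 156.9 ft²
Wide channel: R ≈ y = 1.21 ft
Q = (1.486/n)·A·R^(2/3)·S^(1/2) = (1.486/0.016) × 156.9 × 1.210^(2/3) × 0.0011^(1/2) = 548.7 ft³/s
V = Q/A = 548.7/156.9 = 3.498 ft/s

3.50 ft/s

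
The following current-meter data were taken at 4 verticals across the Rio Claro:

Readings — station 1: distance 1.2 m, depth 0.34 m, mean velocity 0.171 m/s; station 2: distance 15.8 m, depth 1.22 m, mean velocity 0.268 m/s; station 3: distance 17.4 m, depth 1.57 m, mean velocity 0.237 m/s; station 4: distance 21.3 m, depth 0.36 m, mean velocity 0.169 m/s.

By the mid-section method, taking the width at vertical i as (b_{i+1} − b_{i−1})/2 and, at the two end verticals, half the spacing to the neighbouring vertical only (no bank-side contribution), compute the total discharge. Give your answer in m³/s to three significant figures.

w_1 = (15.8 − 1.2)/2 = 7.3 m; q_1 = 0.171 × 0.34 × 7.3 = 0.4244 m³/s
w_2 = (17.4 − 1.2)/2 = 8.1 m; q_2 = 0.268 × 1.22 × 8.1 = 2.648 m³/s
w_3 = (21.3 − 15.8)/2 = 2.75 m; q_3 = 0.237 × 1.57 × 2.75 = 1.023 m³/s
w_4 = (21.3 − 17.4)/2 = 1.95 m; q_4 = 0.169 × 0.36 × 1.95 = 0.1186 m³/s
Q = Σ qᵢ = 4.215 m³/s

4.21 m³/s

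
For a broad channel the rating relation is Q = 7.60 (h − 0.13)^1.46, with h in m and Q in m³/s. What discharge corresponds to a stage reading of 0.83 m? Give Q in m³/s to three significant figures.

4.51 m³/s

Q = 7.60 × (0.83 − 0.13)^1.46 = 7.60 × 0.7^1.46 = 4.515 m³/s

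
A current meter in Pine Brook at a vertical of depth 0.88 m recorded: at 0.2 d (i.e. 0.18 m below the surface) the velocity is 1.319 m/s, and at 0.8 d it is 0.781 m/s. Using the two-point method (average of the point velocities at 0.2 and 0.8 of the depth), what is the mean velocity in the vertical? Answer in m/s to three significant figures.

1.05 m/s

v̄ = (1.319 + 0.781) / 2 = 1.050 m/s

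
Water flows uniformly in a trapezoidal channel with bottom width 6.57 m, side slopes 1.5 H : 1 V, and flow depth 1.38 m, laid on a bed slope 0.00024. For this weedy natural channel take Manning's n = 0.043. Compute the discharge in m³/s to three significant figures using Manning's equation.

A = (b + z·y)·y = (6.57 + 1.5×1.38)×1.38 = 11.92 m²
P = b + 2y√(1+z²) = 6.57 + 2×1.38×√(1+1.5²) = 11.55 m
R = A/P = 11.92/11.55 = 1.033 m
Q = (1/n)·A·R^(2/3)·S^(1/2) = (1/0.043) × 11.92 × 1.033^(2/3) × 0.00024^(1/2) = 4.389 m³/s

4.39 m³/s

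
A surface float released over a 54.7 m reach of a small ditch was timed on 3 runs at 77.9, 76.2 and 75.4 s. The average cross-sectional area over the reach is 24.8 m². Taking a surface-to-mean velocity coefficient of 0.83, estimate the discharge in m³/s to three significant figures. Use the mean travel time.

14.7 m³/s

t̄ = (77.9 + 76.2 + 75.4) / 3 = 76.5 s
v_surface = L / t̄ = 54.7 / 76.5 = 0.7150 m/s
v_mean = 0.83 × 0.7150 = 0.5935 m/s
Q = A × v_mean = 24.8 × 0.5935 = 14.72 m³/s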